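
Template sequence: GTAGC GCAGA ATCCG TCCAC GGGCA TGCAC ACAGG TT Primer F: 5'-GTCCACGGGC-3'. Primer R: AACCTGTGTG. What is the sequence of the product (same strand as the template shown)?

5'-GTCCACGGGCATGCACACAGGTT-3'

The forward primer matches the template at positions 15–24.
The reverse primer's reverse complement is CACACAGGTT, which matches the template at positions 28–37.
The product is the template from position 15 through 37 (23 bp).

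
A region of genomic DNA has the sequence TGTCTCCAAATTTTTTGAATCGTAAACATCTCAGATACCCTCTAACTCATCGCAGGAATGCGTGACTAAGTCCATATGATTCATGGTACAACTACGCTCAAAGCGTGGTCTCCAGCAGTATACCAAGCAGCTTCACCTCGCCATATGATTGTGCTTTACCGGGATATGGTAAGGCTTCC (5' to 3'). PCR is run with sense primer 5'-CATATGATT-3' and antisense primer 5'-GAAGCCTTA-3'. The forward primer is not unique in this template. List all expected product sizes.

The forward primer CATATGATT matches the top strand at positions 73–81, 142–150.
The reverse primer's reverse complement is TAAGGCTTC, matching at positions 170–178.
Each forward site pairs with the reverse site to give a product ending at position 178: sizes 106, 37 bp.

106 bp, 37 bp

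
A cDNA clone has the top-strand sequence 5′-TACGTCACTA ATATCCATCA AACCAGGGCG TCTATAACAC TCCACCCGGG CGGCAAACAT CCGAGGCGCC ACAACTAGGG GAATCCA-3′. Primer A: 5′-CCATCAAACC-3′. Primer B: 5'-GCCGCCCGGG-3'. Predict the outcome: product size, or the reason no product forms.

Primer A (CCATCAAACC) matches the top strand at positions 15–24; it acts as a forward primer.
Primer B's reverse complement is CCCGGGCGGC, matching the top strand at positions 45–54; it acts as a reverse primer.
The 3' ends face each other across positions 15–54, giving a 40 bp product.

Yes — a 40 bp product.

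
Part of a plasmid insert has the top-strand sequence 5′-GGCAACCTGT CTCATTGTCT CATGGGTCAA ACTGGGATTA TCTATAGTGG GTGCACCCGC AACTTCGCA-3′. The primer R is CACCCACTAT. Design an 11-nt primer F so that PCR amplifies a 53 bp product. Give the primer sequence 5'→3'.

The reverse primer's reverse complement ATAGTGGGTG matches the template at positions 44–53, so the product ends at position 53.
A 53 bp product then starts at position 53 − 53 + 1 = 1.
The forward primer is identical to the top strand there: GGCAACCTGTC.

5'-GGCAACCTGTC-3'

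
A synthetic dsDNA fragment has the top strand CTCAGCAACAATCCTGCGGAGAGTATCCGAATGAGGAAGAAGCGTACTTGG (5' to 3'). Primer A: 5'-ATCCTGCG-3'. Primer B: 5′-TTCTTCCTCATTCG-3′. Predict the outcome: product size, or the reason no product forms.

Primer A (ATCCTGCG) matches the top strand at positions 11–18; it acts as a forward primer.
Primer B's reverse complement is CGAATGAGGAAGAA, matching the top strand at positions 28–41; it acts as a reverse primer.
The 3' ends face each other across positions 11–41, giving a 31 bp product.

Yes — a 31 bp product.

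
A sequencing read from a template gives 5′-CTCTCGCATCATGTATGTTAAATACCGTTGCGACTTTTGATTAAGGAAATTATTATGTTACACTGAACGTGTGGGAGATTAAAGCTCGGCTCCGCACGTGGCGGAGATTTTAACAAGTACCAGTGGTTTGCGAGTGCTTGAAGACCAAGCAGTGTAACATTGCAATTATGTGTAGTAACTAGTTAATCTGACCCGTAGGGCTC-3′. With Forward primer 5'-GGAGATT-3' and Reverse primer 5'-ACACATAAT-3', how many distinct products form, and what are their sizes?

The forward primer GGAGATT matches the top strand at positions 74–80, 103–109.
The reverse primer's reverse complement is ATTATGTGT, matching at positions 165–173.
Each forward site pairs with the reverse site to give a product ending at position 173: sizes 100, 71 bp.

Two products: 100 bp, 71 bp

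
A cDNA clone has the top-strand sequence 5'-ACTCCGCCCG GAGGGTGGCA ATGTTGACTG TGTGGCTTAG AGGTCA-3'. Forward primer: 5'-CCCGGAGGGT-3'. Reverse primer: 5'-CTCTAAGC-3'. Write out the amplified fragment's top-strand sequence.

The forward primer matches the template at positions 7–16.
Taking the reverse complement of CTCTAAGC gives GCTTAGAG, found at positions 35–42 on the template; the primer anneals here to the top strand with its 3' end pointing upstream.
The product is the template from position 7 through 42 (36 bp).

5'-CCCGGAGGGTGGCAATGTTGACTGTGTGGCTTAGAG-3'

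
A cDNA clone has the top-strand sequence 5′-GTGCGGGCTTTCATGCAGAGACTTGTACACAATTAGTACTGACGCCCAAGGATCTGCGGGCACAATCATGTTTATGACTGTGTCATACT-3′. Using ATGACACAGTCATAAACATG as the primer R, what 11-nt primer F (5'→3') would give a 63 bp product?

The reverse primer's reverse complement CATGTTTATGACTGTGTCAT matches the template at positions 67–86, so the product ends at position 86.
A 63 bp product then starts at position 86 − 63 + 1 = 24.
The forward primer is identical to the top strand there: TGTACACAATT.

5'-TGTACACAATT-3'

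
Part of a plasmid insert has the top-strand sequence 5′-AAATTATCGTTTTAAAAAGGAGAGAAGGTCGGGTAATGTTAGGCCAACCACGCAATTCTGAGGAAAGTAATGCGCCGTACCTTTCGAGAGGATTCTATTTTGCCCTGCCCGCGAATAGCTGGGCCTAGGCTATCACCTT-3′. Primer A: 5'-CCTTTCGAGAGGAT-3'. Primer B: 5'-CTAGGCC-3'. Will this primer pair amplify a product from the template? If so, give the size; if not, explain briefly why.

Primer A (CCTTTCGAGAGGAT) matches the top strand at positions 80–93; it acts as a forward primer.
Primer B's reverse complement is GGCCTAG, matching the top strand at positions 122–128; it acts as a reverse primer.
The 3' ends face each other across positions 80–128, giving a 49 bp product.

Yes — a 49 bp product.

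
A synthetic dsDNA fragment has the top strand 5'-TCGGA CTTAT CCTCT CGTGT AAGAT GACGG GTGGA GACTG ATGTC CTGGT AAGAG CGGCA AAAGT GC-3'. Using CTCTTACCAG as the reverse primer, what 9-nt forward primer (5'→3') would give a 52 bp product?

5'-GACTTATCC-3'

The reverse primer's reverse complement CTGGTAAGAG matches the template at positions 46–55, so the product ends at position 55.
A 52 bp product then starts at position 55 − 52 + 1 = 4.
The forward primer is identical to the top strand there: GACTTATCC.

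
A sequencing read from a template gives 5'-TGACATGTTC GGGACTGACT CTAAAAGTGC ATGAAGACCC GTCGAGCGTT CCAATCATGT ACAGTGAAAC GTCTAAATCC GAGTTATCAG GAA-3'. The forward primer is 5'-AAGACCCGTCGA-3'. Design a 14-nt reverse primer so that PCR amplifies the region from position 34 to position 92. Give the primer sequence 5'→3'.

5'-TCCTGATAACTCGG-3'

The product's 3' end on the top strand is position 92.
The reverse primer anneals to the top strand over positions 79–92, i.e. to CCGAGTTATCAGGA.
Its sequence written 5'→3' is the reverse complement: TCCTGATAACTCGG.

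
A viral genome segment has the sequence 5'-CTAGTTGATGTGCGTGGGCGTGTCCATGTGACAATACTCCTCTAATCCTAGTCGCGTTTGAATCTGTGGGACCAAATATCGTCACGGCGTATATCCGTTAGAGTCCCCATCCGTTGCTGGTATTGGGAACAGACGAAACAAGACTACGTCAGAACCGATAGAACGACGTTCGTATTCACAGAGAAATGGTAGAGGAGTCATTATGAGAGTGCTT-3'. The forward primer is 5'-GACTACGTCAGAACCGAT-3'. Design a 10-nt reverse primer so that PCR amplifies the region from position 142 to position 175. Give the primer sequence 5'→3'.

The product's 3' end on the top strand is position 175.
The reverse primer anneals to the top strand over positions 166–175, i.e. to ACGTTCGTAT.
Its sequence written 5'→3' is the reverse complement: ATACGAACGT.

5'-ATACGAACGT-3'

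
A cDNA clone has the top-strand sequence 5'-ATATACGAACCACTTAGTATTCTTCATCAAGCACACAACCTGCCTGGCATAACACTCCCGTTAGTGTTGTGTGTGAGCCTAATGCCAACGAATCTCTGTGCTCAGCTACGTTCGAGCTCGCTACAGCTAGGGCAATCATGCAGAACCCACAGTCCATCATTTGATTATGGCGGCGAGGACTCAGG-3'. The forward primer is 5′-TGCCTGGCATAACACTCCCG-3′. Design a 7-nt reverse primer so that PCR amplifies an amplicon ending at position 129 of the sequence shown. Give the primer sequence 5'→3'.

5'-TAGCTGT-3'

The forward primer binds at positions 41–60; the product's 3' end on the top strand is position 129.
The reverse primer anneals to the top strand over positions 123–129, i.e. to ACAGCTA.
Its sequence written 5'→3' is the reverse complement: TAGCTGT.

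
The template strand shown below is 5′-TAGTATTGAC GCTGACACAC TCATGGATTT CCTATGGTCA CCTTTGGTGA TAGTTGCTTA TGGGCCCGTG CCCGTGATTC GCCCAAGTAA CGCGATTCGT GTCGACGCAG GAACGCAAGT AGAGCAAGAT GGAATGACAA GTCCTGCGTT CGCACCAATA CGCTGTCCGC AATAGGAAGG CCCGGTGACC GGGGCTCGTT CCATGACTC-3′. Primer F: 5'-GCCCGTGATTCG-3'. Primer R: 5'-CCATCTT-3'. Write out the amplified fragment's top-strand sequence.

Forward primer GCCCGTGATTCG is found on the top strand at positions 70–81.
The reverse primer's reverse complement is AAGATGG, which matches the template at positions 126–132.
The product is the template from position 70 through 132 (63 bp).

5'-GCCCGTGATTCGCCCAAGTAACGCGATTCGTGTCGACGCAGGAACGCAAGTAGAGCAAGATGG-3'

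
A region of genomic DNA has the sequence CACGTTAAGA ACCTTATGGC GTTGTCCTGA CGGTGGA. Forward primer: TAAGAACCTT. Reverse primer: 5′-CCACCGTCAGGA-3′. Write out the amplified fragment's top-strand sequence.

Forward primer TAAGAACCTT is found on the top strand at positions 6–15.
Reverse complement of the reverse primer: TCCTGACGGTGG. This occurs on the top strand at positions 25–36.
The product is the template from position 6 through 36 (31 bp).

5'-TAAGAACCTTATGGCGTTGTCCTGACGGTGG-3'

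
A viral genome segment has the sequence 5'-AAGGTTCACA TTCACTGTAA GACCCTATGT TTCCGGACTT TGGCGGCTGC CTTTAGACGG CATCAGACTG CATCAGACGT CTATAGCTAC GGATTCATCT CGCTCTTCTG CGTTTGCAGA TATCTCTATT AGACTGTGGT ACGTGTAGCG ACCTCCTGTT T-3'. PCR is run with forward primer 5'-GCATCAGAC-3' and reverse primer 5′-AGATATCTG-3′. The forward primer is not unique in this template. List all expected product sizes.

66 bp, 56 bp

The forward primer GCATCAGAC matches the top strand at positions 60–68, 70–78.
The reverse primer's reverse complement is CAGATATCT, matching at positions 117–125.
Each forward site pairs with the reverse site to give a product ending at position 125: sizes 66, 56 bp.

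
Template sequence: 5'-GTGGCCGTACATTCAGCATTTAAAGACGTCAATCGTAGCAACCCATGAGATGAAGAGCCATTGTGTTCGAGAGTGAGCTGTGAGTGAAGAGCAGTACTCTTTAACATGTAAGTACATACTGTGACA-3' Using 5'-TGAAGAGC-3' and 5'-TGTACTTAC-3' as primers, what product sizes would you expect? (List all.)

66 bp, 32 bp

The forward primer TGAAGAGC matches the top strand at positions 51–58, 85–92.
The reverse primer's reverse complement is GTAAGTACA, matching at positions 108–116.
Each forward site pairs with the reverse site to give a product ending at position 116: sizes 66, 32 bp.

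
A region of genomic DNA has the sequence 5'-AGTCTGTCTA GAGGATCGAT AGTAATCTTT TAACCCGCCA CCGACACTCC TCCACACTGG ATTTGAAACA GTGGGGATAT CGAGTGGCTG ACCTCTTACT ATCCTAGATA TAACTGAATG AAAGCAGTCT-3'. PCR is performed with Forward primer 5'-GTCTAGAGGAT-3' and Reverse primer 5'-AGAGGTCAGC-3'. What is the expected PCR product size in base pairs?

Scanning the template, GTCTAGAGGAT occurs at positions 6–16; this primer anneals to the bottom strand there with its 3' end pointing downstream.
Reverse complement of the reverse primer: GCTGACCTCT. This occurs on the top strand at positions 87–96.
Product length = (reverse-primer end) − (forward-primer start) + 1 = 96 − 6 + 1 = 91 bp.

91 bp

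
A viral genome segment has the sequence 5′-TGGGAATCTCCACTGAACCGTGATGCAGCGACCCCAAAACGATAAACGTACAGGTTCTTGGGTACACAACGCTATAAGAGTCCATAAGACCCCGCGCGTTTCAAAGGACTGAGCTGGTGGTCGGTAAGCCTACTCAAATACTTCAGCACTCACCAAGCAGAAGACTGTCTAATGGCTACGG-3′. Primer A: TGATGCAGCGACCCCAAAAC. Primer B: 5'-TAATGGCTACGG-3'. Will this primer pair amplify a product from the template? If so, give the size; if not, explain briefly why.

Primer A (TGATGCAGCGACCCCAAAAC) matches the top strand at positions 21–40 (3' end points downstream).
Primer B (TAATGGCTACGG) also matches the top strand directly, at positions 170–181 — its reverse complement CCGTAGCCATTA is not present.
Both primers anneal to the bottom strand with 3' ends pointing the same way, so neither can prime synthesis back toward the other.

No product — both primers anneal to the same strand and extend in the same direction.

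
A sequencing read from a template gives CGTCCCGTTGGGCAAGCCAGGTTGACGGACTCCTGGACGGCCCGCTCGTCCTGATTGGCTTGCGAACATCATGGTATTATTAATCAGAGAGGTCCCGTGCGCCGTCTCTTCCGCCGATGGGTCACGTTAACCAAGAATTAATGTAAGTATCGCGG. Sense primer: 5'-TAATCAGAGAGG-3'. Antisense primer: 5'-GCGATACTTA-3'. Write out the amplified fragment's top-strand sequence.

5'-TAATCAGAGAGGTCCCGTGCGCCGTCTCTTCCGCCGATGGGTCACGTTAACCAAGAATTAATGTAAGTATCGC-3'

Scanning the template, TAATCAGAGAGG occurs at positions 81–92; this primer anneals to the bottom strand there with its 3' end pointing downstream.
Taking the reverse complement of GCGATACTTA gives TAAGTATCGC, found at positions 144–153 on the template; the primer anneals here to the top strand with its 3' end pointing upstream.
The product is the template from position 81 through 153 (73 bp).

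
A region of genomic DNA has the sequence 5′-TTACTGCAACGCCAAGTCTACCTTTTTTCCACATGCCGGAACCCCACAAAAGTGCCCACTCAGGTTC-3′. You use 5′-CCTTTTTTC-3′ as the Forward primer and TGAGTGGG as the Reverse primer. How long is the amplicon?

The forward primer matches the template at positions 21–29.
The reverse primer's reverse complement is CCCACTCA, which matches the template at positions 55–62.
The product runs from position 21 to position 62, so its length is 62 − 21 + 1 = 42 bp.

42 bp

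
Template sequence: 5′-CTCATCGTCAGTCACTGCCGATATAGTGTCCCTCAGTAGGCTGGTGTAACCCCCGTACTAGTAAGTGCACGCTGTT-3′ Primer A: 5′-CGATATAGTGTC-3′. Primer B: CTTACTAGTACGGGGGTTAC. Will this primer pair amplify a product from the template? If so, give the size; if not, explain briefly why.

Primer A (CGATATAGTGTC) matches the top strand at positions 19–30; it acts as a forward primer.
Primer B's reverse complement is GTAACCCCCGTACTAGTAAG, matching the top strand at positions 46–65; it acts as a reverse primer.
The 3' ends face each other across positions 19–65, giving a 47 bp product.

Yes — a 47 bp product.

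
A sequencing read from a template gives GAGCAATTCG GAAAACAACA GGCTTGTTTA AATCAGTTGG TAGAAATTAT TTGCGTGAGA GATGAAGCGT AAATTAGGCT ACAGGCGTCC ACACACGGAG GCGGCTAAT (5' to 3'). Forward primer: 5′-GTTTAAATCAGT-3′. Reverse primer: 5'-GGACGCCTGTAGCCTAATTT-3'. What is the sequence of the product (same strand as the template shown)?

5'-GTTTAAATCAGTTGGTAGAAATTATTTGCGTGAGAGATGAAGCGTAAATTAGGCTACAGGCGTCC-3'

Scanning the template, GTTTAAATCAGT occurs at positions 26–37; this primer anneals to the bottom strand there with its 3' end pointing downstream.
Taking the reverse complement of GGACGCCTGTAGCCTAATTT gives AAATTAGGCTACAGGCGTCC, found at positions 71–90 on the template; the primer anneals here to the top strand with its 3' end pointing upstream.
The product is the template from position 26 through 90 (65 bp).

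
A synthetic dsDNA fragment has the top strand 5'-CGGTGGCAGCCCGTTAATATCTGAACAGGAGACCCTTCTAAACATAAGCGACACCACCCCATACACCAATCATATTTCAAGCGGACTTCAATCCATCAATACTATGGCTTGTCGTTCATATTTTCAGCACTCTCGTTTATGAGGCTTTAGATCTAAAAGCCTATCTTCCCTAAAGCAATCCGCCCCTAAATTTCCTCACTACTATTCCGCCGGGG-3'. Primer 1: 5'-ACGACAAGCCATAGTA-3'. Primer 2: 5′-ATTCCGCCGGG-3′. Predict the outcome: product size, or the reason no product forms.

Primer 1 (ACGACAAGCCATAGTA) has reverse complement TACTATGGCTTGTCGT, which matches the top strand at positions 100–115; primer 1 anneals to the top strand there with its 3' end pointing upstream toward position 100.
Primer 2 (ATTCCGCCGGG) matches the top strand directly at positions 204–214; it anneals to the bottom strand with its 3' end pointing downstream toward position 214.
The 3' ends diverge (primer 1 extends toward position 1, primer 2 toward position 215), so the primers never converge on a shared product.

No product — the primers' 3' ends point away from each other.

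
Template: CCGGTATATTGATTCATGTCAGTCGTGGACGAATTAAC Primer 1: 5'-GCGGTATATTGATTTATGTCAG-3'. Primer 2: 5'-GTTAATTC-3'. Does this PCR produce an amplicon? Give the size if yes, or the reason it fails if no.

No product — primer 1 has no binding site in the template.

Primer 1 (GCGGTATATTGATTTATGTCAG) does not match the top strand, and its reverse complement CTGACATAAATCAATATACCGC does not match either.
With no annealing site for primer 1, no amplification occurs.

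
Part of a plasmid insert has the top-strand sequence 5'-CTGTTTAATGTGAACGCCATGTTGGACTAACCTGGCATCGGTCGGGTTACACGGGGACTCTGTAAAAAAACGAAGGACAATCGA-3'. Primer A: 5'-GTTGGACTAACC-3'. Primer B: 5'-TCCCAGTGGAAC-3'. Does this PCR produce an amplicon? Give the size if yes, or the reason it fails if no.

Primer B (TCCCAGTGGAAC) does not match the top strand, and its reverse complement GTTCCACTGGGA does not match either.
With no annealing site for primer B, no amplification occurs.

No product — primer B has no binding site in the template.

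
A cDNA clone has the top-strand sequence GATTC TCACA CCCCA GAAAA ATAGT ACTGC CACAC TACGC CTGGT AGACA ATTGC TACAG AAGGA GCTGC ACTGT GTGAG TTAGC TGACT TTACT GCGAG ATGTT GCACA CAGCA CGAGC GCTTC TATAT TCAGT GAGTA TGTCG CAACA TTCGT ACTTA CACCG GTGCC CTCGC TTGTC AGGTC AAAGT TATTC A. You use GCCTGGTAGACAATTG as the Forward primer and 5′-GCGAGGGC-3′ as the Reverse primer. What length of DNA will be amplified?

The forward primer matches the template at positions 39–54.
Reverse complement of the reverse primer: GCCCTCGC. This occurs on the top strand at positions 168–175.
Product length = (reverse-primer end) − (forward-primer start) + 1 = 175 − 39 + 1 = 137 bp.

137 bp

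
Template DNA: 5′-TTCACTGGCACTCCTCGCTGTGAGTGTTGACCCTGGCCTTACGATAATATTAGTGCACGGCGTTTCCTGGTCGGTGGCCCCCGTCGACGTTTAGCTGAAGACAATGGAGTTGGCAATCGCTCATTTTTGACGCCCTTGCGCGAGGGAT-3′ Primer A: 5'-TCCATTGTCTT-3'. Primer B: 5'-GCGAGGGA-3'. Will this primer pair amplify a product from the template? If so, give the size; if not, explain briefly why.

Primer A (TCCATTGTCTT) has reverse complement AAGACAATGGA, which matches the top strand at positions 98–108; primer A anneals to the top strand there with its 3' end pointing upstream toward position 98.
Primer B (GCGAGGGA) matches the top strand directly at positions 140–147; it anneals to the bottom strand with its 3' end pointing downstream toward position 147.
The 3' ends diverge (primer A extends toward position 1, primer B toward position 148), so the primers never converge on a shared product.

No product — the primers' 3' ends point away from each other.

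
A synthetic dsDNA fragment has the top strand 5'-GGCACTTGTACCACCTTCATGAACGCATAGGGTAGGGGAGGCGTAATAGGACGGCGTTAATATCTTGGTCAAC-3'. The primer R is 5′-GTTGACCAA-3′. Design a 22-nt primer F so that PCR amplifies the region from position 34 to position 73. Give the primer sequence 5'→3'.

The reverse primer's reverse complement TTGGTCAAC matches the template at positions 65–73; the product starts at position 34.
The forward primer is identical to the top strand over positions 34–55: AGGGGAGGCGTAATAGGACGGC.

5'-AGGGGAGGCGTAATAGGACGGC-3'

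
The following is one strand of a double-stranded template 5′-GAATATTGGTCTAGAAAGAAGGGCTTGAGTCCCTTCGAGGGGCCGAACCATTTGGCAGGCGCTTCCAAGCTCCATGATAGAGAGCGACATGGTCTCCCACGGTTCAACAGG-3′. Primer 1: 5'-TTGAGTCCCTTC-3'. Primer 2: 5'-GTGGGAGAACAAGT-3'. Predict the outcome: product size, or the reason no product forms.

No product — primer 2 has no binding site in the template.

Primer 2 (GTGGGAGAACAAGT) does not match the top strand, and its reverse complement ACTTGTTCTCCCAC does not match either.
With no annealing site for primer 2, no amplification occurs.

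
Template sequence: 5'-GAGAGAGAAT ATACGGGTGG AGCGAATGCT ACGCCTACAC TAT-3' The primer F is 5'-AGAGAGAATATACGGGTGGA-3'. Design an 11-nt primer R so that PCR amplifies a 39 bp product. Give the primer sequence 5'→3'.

The forward primer binds at positions 2–21, so a 39 bp product ends at position 2 + 39 − 1 = 40.
The reverse primer anneals to the top strand over positions 30–40, i.e. to TACGCCTACAC.
Its sequence written 5'→3' is the reverse complement: GTGTAGGCGTA.

5'-GTGTAGGCGTA-3'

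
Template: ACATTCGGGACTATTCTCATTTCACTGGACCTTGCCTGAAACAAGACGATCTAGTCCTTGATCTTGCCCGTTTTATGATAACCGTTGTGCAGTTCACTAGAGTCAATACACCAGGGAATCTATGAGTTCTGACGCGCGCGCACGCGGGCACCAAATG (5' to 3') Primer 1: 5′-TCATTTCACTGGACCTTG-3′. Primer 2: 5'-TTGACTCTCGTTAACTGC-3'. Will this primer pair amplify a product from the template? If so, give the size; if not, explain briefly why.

No product — primer 2 has no binding site in the template.

Primer 2 (TTGACTCTCGTTAACTGC) does not match the top strand, and its reverse complement GCAGTTAACGAGAGTCAA does not match either.
With no annealing site for primer 2, no amplification occurs.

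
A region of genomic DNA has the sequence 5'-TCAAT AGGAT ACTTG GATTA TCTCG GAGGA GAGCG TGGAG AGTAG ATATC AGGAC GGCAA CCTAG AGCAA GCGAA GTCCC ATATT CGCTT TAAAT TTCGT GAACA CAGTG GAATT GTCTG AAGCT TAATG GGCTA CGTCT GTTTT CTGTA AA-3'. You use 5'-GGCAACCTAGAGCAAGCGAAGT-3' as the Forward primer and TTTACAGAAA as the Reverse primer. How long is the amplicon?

The forward primer matches the template at positions 56–77.
The reverse primer's reverse complement is TTTCTGTAAA, which matches the template at positions 143–152.
The product runs from position 56 to position 152, so its length is 152 − 56 + 1 = 97 bp.

97 bp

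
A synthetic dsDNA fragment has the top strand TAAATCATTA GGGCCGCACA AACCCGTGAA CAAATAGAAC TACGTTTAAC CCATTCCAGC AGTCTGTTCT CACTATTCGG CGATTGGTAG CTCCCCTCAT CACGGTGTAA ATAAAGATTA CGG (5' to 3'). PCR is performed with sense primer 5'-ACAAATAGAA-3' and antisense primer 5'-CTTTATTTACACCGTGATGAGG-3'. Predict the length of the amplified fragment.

87 bp

Scanning the template, ACAAATAGAA occurs at positions 30–39; this primer anneals to the bottom strand there with its 3' end pointing downstream.
Taking the reverse complement of CTTTATTTACACCGTGATGAGG gives CCTCATCACGGTGTAAATAAAG, found at positions 95–116 on the template; the primer anneals here to the top strand with its 3' end pointing upstream.
The product runs from position 30 to position 116, so its length is 116 − 30 + 1 = 87 bp.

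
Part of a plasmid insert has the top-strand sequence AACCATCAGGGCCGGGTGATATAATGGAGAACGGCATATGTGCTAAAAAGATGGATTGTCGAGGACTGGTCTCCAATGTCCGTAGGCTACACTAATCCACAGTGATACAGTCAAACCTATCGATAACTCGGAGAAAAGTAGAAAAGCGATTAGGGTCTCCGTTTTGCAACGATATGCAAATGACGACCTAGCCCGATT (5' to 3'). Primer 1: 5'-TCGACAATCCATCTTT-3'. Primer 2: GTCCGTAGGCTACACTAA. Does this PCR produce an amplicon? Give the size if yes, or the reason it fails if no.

Primer 1 (TCGACAATCCATCTTT) has reverse complement AAAGATGGATTGTCGA, which matches the top strand at positions 47–62; primer 1 anneals to the top strand there with its 3' end pointing upstream toward position 47.
Primer 2 (GTCCGTAGGCTACACTAA) matches the top strand directly at positions 78–95; it anneals to the bottom strand with its 3' end pointing downstream toward position 95.
The 3' ends diverge (primer 1 extends toward position 1, primer 2 toward position 198), so the primers never converge on a shared product.

No product — the primers' 3' ends point away from each other.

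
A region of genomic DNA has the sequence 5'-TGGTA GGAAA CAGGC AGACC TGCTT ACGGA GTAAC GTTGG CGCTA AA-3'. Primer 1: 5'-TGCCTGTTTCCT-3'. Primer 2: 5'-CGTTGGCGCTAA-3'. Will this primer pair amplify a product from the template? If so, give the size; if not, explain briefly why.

No product — the primers' 3' ends point away from each other.

Primer 1 (TGCCTGTTTCCT) has reverse complement AGGAAACAGGCA, which matches the top strand at positions 5–16; primer 1 anneals to the top strand there with its 3' end pointing upstream toward position 5.
Primer 2 (CGTTGGCGCTAA) matches the top strand directly at positions 35–46; it anneals to the bottom strand with its 3' end pointing downstream toward position 46.
The 3' ends diverge (primer 1 extends toward position 1, primer 2 toward position 47), so the primers never converge on a shared product.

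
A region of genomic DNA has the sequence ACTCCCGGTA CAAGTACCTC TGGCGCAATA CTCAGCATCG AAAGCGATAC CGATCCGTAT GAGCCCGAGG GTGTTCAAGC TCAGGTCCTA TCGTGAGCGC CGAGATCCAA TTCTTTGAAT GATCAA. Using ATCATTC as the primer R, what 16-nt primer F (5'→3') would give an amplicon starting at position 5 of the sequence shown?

The reverse primer's reverse complement GAATGAT matches the template at positions 117–123; the product starts at position 5.
The forward primer is identical to the top strand over positions 5–20: CCGGTACAAGTACCTC.

5'-CCGGTACAAGTACCTC-3'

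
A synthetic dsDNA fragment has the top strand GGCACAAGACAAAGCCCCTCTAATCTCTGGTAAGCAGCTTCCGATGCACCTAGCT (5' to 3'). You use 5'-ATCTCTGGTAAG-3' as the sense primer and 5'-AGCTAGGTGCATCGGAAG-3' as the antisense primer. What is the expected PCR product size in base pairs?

33 bp

Forward primer ATCTCTGGTAAG is found on the top strand at positions 23–34.
Reverse complement of the reverse primer: CTTCCGATGCACCTAGCT. This occurs on the top strand at positions 38–55.
The product runs from position 23 to position 55, so its length is 55 − 23 + 1 = 33 bp.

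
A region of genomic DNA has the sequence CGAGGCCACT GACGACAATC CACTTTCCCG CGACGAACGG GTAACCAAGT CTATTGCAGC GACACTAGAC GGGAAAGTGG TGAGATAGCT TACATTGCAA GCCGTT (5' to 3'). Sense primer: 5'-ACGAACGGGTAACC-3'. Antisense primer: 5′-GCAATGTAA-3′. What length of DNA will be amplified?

66 bp

Forward primer ACGAACGGGTAACC is found on the top strand at positions 33–46.
Reverse complement of the reverse primer: TTACATTGC. This occurs on the top strand at positions 90–98.
Product length = (reverse-primer end) − (forward-primer start) + 1 = 98 − 33 + 1 = 66 bp.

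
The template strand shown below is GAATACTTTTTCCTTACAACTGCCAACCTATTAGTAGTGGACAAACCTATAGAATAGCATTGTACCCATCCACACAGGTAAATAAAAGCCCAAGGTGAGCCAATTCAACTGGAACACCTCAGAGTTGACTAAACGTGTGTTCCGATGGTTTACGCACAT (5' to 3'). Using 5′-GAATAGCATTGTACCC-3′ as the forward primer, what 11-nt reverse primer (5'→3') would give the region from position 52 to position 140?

5'-ACACACGTTTA-3'

The product's 3' end on the top strand is position 140.
The reverse primer anneals to the top strand over positions 130–140, i.e. to TAAACGTGTGT.
Its sequence written 5'→3' is the reverse complement: ACACACGTTTA.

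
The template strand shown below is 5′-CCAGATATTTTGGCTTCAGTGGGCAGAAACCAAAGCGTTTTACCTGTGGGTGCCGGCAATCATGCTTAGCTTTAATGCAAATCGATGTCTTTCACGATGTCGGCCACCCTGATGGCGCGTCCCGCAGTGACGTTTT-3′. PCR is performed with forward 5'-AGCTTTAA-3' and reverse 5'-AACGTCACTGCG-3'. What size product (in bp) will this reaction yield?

The forward primer matches the template at positions 68–75.
The reverse primer's reverse complement is CGCAGTGACGTT, which matches the template at positions 123–134.
The product runs from position 68 to position 134, so its length is 134 − 68 + 1 = 67 bp.

67 bp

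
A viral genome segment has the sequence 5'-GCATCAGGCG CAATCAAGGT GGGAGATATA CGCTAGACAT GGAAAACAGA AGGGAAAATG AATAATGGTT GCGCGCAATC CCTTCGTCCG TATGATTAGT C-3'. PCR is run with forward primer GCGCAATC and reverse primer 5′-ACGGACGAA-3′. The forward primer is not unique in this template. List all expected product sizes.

84 bp, 19 bp

The forward primer GCGCAATC matches the top strand at positions 8–15, 73–80.
The reverse primer's reverse complement is TTCGTCCGT, matching at positions 83–91.
Each forward site pairs with the reverse site to give a product ending at position 91: sizes 84, 19 bp.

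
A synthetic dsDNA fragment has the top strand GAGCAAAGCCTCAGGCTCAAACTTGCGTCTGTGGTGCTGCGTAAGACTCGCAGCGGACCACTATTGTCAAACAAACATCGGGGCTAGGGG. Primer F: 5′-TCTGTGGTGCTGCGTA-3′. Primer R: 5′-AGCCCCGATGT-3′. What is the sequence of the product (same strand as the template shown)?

Scanning the template, TCTGTGGTGCTGCGTA occurs at positions 28–43; this primer anneals to the bottom strand there with its 3' end pointing downstream.
Reverse complement of the reverse primer: ACATCGGGGCT. This occurs on the top strand at positions 75–85.
The product is the template from position 28 through 85 (58 bp).

5'-TCTGTGGTGCTGCGTAAGACTCGCAGCGGACCACTATTGTCAAACAAACATCGGGGCT-3'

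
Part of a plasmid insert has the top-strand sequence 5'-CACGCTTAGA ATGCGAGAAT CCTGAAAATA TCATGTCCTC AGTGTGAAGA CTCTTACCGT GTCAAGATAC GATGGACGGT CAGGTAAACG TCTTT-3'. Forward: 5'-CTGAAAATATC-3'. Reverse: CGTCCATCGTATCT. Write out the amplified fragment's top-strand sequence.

Forward primer CTGAAAATATC is found on the top strand at positions 22–32.
Reverse complement of the reverse primer: AGATACGATGGACG. This occurs on the top strand at positions 65–78.
The product is the template from position 22 through 78 (57 bp).

5'-CTGAAAATATCATGTCCTCAGTGTGAAGACTCTTACCGTGTCAAGATACGATGGACG-3'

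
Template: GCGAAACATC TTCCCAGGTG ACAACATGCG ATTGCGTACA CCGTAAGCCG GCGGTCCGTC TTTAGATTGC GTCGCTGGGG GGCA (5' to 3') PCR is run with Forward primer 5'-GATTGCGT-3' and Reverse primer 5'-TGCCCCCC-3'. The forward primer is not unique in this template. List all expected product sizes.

The forward primer GATTGCGT matches the top strand at positions 30–37, 65–72.
The reverse primer's reverse complement is GGGGGGCA, matching at positions 77–84.
Each forward site pairs with the reverse site to give a product ending at position 84: sizes 55, 20 bp.

55 bp, 20 bp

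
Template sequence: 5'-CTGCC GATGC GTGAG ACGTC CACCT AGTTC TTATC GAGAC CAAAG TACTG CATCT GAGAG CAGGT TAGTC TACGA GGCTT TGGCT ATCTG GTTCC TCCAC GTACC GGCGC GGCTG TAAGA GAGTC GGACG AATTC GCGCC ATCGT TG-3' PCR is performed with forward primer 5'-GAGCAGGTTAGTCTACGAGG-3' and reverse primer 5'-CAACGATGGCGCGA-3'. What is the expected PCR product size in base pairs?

Scanning the template, GAGCAGGTTAGTCTACGAGG occurs at positions 58–77; this primer anneals to the bottom strand there with its 3' end pointing downstream.
Taking the reverse complement of CAACGATGGCGCGA gives TCGCGCCATCGTTG, found at positions 134–147 on the template; the primer anneals here to the top strand with its 3' end pointing upstream.
Product length = (reverse-primer end) − (forward-primer start) + 1 = 147 − 58 + 1 = 90 bp.

90 bp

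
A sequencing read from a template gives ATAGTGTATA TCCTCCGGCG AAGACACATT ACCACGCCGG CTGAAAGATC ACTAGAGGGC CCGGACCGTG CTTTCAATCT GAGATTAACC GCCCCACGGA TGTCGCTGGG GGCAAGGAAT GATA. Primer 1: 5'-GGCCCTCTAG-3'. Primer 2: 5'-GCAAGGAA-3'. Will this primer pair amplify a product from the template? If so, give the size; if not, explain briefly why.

No product — the primers' 3' ends point away from each other.

Primer 1 (GGCCCTCTAG) has reverse complement CTAGAGGGCC, which matches the top strand at positions 52–61; primer 1 anneals to the top strand there with its 3' end pointing upstream toward position 52.
Primer 2 (GCAAGGAA) matches the top strand directly at positions 112–119; it anneals to the bottom strand with its 3' end pointing downstream toward position 119.
The 3' ends diverge (primer 1 extends toward position 1, primer 2 toward position 124), so the primers never converge on a shared product.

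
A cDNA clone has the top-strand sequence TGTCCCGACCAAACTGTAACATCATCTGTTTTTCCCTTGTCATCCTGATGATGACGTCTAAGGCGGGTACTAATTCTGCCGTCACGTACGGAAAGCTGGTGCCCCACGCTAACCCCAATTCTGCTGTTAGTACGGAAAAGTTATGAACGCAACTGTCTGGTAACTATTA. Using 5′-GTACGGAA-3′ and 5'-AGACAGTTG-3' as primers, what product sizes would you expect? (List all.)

The forward primer GTACGGAA matches the top strand at positions 86–93, 130–137.
The reverse primer's reverse complement is CAACTGTCT, matching at positions 150–158.
Each forward site pairs with the reverse site to give a product ending at position 158: sizes 73, 29 bp.

73 bp, 29 bp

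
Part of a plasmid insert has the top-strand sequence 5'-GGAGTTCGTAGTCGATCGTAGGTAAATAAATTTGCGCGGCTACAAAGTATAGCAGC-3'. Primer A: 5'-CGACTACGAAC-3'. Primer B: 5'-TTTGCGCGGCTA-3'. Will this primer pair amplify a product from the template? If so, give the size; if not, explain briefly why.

No product — the primers' 3' ends point away from each other.

Primer A (CGACTACGAAC) has reverse complement GTTCGTAGTCG, which matches the top strand at positions 4–14; primer A anneals to the top strand there with its 3' end pointing upstream toward position 4.
Primer B (TTTGCGCGGCTA) matches the top strand directly at positions 31–42; it anneals to the bottom strand with its 3' end pointing downstream toward position 42.
The 3' ends diverge (primer A extends toward position 1, primer B toward position 56), so the primers never converge on a shared product.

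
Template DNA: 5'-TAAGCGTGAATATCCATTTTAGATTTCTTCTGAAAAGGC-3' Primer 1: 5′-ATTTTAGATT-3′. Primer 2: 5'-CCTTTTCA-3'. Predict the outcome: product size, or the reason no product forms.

Primer 1 (ATTTTAGATT) matches the top strand at positions 16–25; it acts as a forward primer.
Primer 2's reverse complement is TGAAAAGG, matching the top strand at positions 31–38; it acts as a reverse primer.
The 3' ends face each other across positions 16–38, giving a 23 bp product.

Yes — a 23 bp product.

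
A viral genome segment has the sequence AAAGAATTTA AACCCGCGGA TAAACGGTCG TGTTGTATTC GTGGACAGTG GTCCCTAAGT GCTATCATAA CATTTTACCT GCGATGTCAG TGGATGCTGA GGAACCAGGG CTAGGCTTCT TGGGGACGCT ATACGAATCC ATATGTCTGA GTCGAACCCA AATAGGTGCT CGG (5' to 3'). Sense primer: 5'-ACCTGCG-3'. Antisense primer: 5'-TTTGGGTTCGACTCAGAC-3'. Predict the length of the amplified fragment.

Scanning the template, ACCTGCG occurs at positions 77–83; this primer anneals to the bottom strand there with its 3' end pointing downstream.
The reverse primer's reverse complement is GTCTGAGTCGAACCCAAA, which matches the template at positions 145–162.
The product runs from position 77 to position 162, so its length is 162 − 77 + 1 = 86 bp.

86 bp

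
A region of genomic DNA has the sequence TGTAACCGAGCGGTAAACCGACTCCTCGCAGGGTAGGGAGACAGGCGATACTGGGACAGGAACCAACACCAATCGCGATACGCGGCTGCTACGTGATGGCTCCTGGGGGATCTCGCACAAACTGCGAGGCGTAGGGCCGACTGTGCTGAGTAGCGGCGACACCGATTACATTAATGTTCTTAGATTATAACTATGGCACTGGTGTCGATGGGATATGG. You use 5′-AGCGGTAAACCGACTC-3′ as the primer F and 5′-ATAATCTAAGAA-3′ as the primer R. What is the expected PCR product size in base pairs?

180 bp

Scanning the template, AGCGGTAAACCGACTC occurs at positions 9–24; this primer anneals to the bottom strand there with its 3' end pointing downstream.
Reverse complement of the reverse primer: TTCTTAGATTAT. This occurs on the top strand at positions 177–188.
The product runs from position 9 to position 188, so its length is 188 − 9 + 1 = 180 bp.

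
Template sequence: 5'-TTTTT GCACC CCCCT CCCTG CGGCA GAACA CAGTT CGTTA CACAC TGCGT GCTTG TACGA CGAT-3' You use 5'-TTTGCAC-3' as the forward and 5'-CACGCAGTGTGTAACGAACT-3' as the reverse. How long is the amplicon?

The forward primer matches the template at positions 3–9.
Reverse complement of the reverse primer: AGTTCGTTACACACTGCGTG. This occurs on the top strand at positions 32–51.
The product runs from position 3 to position 51, so its length is 51 − 3 + 1 = 49 bp.

49 bp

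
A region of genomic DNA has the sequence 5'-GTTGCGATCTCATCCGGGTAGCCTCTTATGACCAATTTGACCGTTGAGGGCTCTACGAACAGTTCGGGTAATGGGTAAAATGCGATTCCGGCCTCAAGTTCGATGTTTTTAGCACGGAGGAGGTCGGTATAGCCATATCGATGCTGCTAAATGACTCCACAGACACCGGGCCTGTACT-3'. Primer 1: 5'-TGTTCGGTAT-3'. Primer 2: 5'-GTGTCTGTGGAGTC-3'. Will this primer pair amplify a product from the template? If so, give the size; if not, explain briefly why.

No product — primer 1 has no binding site in the template.

Primer 1 (TGTTCGGTAT) does not match the top strand, and its reverse complement ATACCGAACA does not match either.
With no annealing site for primer 1, no amplification occurs.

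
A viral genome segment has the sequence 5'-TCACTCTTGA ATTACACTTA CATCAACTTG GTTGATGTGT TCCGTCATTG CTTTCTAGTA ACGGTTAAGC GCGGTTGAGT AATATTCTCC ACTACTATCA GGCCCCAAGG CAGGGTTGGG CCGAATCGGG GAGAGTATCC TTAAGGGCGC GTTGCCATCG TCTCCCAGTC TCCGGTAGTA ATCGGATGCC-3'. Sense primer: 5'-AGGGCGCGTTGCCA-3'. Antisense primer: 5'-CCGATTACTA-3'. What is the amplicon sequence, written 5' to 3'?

Scanning the template, AGGGCGCGTTGCCA occurs at positions 144–157; this primer anneals to the bottom strand there with its 3' end pointing downstream.
The reverse primer's reverse complement is TAGTAATCGG, which matches the template at positions 176–185.
The product is the template from position 144 through 185 (42 bp).

5'-AGGGCGCGTTGCCATCGTCTCCCAGTCTCCGGTAGTAATCGG-3'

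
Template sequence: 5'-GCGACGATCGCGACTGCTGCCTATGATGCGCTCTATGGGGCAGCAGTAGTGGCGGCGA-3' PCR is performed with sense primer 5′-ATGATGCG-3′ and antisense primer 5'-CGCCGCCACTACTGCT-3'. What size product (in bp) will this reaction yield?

35 bp

The forward primer matches the template at positions 23–30.
Taking the reverse complement of CGCCGCCACTACTGCT gives AGCAGTAGTGGCGGCG, found at positions 42–57 on the template; the primer anneals here to the top strand with its 3' end pointing upstream.
Product length = (reverse-primer end) − (forward-primer start) + 1 = 57 − 23 + 1 = 35 bp.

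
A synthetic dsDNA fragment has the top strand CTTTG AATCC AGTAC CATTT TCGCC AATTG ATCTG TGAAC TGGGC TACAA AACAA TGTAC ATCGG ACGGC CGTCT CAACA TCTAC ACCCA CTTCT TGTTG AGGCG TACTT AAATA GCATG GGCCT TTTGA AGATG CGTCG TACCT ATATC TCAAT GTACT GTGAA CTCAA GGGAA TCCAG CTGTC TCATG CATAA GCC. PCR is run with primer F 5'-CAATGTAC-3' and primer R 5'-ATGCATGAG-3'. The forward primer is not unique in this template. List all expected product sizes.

141 bp, 42 bp

The forward primer CAATGTAC matches the top strand at positions 53–60, 152–159.
The reverse primer's reverse complement is CTCATGCAT, matching at positions 185–193.
Each forward site pairs with the reverse site to give a product ending at position 193: sizes 141, 42 bp.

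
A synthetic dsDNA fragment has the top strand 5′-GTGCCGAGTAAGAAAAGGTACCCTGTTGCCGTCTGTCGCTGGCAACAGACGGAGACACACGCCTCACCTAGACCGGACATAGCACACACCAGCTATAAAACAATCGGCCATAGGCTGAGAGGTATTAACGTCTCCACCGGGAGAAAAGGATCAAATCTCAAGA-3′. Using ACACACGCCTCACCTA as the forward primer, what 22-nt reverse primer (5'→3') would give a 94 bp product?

The forward primer binds at positions 55–70, so a 94 bp product ends at position 55 + 94 − 1 = 148.
The reverse primer anneals to the top strand over positions 127–148, i.e. to AACGTCTCCACCGGGAGAAAAG.
Its sequence written 5'→3' is the reverse complement: CTTTTCTCCCGGTGGAGACGTT.

5'-CTTTTCTCCCGGTGGAGACGTT-3'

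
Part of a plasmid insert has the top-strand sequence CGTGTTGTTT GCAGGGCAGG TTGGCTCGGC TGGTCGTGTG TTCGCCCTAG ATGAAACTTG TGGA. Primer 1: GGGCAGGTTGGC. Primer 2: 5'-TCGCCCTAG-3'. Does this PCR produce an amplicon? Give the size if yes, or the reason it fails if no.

Primer 1 (GGGCAGGTTGGC) matches the top strand at positions 14–25 (3' end points downstream).
Primer 2 (TCGCCCTAG) also matches the top strand directly, at positions 42–50 — its reverse complement CTAGGGCGA is not present.
Both primers anneal to the bottom strand with 3' ends pointing the same way, so neither can prime synthesis back toward the other.

No product — both primers anneal to the same strand and extend in the same direction.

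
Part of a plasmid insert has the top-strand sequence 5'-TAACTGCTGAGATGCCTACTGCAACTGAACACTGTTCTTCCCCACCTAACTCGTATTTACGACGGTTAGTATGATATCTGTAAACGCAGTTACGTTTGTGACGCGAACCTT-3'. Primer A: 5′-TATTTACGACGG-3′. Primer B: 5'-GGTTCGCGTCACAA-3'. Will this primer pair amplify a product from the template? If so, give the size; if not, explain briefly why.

Yes — a 56 bp product.

Primer A (TATTTACGACGG) matches the top strand at positions 54–65; it acts as a forward primer.
Primer B's reverse complement is TTGTGACGCGAACC, matching the top strand at positions 96–109; it acts as a reverse primer.
The 3' ends face each other across positions 54–109, giving a 56 bp product.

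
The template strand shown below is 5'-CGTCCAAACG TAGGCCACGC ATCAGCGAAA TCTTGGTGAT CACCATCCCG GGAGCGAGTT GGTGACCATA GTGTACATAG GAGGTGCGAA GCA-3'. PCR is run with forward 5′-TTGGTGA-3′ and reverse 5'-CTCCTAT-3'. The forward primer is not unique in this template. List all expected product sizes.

The forward primer TTGGTGA matches the top strand at positions 33–39, 59–65.
The reverse primer's reverse complement is ATAGGAG, matching at positions 77–83.
Each forward site pairs with the reverse site to give a product ending at position 83: sizes 51, 25 bp.

51 bp, 25 bp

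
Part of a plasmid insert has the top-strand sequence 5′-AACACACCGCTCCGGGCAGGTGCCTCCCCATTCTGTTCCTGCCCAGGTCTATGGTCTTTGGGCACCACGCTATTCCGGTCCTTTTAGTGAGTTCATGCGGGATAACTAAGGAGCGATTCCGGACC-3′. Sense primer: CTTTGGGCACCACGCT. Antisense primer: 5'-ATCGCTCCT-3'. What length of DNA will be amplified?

62 bp

The forward primer matches the template at positions 56–71.
Reverse complement of the reverse primer: AGGAGCGAT. This occurs on the top strand at positions 109–117.
The product runs from position 56 to position 117, so its length is 117 − 56 + 1 = 62 bp.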